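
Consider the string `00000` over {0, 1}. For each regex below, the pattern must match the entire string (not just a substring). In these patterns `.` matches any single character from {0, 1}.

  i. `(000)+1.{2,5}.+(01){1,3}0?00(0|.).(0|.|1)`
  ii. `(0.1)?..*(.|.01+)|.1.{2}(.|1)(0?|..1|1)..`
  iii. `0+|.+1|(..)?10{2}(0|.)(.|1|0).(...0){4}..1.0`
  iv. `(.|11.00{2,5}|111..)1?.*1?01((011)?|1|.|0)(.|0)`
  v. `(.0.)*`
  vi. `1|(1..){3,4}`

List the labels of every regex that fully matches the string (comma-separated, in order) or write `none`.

i → no match
ii → match
iii → match
iv → no match
v → no match
vi → no match — must start with `1`

ii, iii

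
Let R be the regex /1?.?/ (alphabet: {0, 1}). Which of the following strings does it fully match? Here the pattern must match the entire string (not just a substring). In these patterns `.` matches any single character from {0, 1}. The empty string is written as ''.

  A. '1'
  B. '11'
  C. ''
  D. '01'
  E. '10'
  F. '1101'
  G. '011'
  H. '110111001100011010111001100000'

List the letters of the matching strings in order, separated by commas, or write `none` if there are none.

A → match
B → match
C → match
D → no match
E → match
F → no match
G → no match
H → no match

A, B, C, E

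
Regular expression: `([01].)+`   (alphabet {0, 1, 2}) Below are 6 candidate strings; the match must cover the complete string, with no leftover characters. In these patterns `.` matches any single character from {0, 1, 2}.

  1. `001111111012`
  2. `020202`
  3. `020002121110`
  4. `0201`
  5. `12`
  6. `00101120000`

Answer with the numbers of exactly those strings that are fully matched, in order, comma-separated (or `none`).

1 → match
2 → match
3 → match
4 → match
5 → match
6 → no match

1, 2, 3, 4, 5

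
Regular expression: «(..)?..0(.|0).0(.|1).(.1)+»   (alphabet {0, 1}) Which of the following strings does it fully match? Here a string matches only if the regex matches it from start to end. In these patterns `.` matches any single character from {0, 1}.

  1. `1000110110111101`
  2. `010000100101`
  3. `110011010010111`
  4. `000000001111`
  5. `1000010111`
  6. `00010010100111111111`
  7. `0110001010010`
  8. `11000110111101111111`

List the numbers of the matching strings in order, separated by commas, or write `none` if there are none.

2, 4, 6, 8

1 → no match
2. `010000100101` → match
3 → no match
4. `000000001111` → match
5. `1000010111` → no match
6 → match
7 → no match — must end with `1`
8 → match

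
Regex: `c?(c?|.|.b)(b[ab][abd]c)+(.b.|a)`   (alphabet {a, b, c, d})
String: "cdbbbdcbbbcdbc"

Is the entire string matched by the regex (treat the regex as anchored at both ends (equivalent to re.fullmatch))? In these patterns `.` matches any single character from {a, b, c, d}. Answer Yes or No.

Yes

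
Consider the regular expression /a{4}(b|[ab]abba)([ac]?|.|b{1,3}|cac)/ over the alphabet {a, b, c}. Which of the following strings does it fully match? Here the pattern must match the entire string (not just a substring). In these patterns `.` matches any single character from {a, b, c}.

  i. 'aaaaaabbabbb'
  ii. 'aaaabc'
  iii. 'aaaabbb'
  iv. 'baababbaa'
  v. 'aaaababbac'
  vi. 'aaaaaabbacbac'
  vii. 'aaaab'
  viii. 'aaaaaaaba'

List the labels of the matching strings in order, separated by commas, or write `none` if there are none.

i. 'aaaaaabbabbb' → match
ii. 'aaaabc' → match
iii. 'aaaabbb' → match
iv. 'baababbaa' → no match — must start with 'a'
v. 'aaaababbac' → match
vi → no match
vii. 'aaaab' → match
viii. 'aaaaaaaba' → no match

i, ii, iii, v, vii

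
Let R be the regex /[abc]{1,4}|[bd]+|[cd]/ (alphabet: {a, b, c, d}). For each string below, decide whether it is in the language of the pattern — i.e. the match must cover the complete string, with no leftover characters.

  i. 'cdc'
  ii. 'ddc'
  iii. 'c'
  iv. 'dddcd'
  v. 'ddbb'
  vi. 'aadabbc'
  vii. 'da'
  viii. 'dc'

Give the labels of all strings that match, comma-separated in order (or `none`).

iii, v

i → no match
ii → no match
iii → match
iv → no match
v → match
vi → no match
vii → no match
viii → no match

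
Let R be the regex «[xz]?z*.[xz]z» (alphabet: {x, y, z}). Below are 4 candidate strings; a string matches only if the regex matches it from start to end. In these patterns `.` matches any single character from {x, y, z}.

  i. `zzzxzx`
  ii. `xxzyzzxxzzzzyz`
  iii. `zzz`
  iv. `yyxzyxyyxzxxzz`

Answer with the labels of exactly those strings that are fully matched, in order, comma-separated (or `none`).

iii

i. `zzzxzx` → no match — must end with `z`
ii → no match
iii. `zzz` → match
iv → no match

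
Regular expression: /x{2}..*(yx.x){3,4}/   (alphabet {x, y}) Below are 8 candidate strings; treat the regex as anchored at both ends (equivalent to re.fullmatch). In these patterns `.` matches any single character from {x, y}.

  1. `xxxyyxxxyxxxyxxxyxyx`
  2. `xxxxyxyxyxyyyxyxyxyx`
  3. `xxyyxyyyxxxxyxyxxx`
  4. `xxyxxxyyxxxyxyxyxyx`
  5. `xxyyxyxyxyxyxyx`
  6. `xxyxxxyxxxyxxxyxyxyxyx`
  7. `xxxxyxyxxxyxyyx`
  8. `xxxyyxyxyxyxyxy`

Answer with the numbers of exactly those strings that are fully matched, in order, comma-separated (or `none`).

1, 4, 5, 6

1 → match
2 → no match
3 → no match
4 → match
5 → match
6 → match
7 → no match
8 → no match — must end with `x`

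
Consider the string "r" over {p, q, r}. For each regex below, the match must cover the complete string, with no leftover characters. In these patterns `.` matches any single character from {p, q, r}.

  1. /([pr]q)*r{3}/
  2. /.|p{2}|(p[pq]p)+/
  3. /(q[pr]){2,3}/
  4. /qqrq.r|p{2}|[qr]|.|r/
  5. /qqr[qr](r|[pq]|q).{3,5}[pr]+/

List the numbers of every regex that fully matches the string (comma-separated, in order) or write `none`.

1 → no match
2 → match
3 → no match — must start with "q"
4 → match
5 → no match — must start with "qqr"

2, 4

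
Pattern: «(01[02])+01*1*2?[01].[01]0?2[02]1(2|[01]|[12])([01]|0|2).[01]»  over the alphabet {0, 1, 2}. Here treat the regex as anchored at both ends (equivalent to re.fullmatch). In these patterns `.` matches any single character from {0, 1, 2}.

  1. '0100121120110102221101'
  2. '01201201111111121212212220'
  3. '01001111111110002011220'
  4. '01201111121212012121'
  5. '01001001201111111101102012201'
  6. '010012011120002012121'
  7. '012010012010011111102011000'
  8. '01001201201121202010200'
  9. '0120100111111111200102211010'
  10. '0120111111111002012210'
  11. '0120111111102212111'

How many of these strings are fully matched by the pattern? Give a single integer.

10

1 → no match
2 → match
3 → match
4 → match
5 → match
6 → match
7 → match
8 → match
9 → match
10 → match
11 → match
Total matched: 10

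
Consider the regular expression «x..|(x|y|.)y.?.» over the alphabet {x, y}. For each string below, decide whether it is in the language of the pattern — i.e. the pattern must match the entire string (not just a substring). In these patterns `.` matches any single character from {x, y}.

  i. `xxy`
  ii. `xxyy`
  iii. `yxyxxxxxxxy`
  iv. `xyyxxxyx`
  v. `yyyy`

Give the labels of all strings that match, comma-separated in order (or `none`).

i. `xxy` → match
ii. `xxyy` → no match
iii. `yxyxxxxxxxy` → no match
iv. `xyyxxxyx` → no match
v. `yyyy` → match

i, v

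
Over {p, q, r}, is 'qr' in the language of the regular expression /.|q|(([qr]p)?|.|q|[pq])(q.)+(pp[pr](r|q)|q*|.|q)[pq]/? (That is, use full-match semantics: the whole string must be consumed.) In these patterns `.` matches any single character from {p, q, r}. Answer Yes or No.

No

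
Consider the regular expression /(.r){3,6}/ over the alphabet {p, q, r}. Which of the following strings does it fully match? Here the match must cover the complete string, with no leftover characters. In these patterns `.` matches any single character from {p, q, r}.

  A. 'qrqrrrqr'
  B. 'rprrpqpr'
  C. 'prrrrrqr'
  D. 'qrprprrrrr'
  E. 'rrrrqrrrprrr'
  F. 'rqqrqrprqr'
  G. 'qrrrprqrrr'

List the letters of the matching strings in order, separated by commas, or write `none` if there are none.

A, C, D, E, G

A → match
B → no match
C → match
D → match
E → match
F → no match
G → match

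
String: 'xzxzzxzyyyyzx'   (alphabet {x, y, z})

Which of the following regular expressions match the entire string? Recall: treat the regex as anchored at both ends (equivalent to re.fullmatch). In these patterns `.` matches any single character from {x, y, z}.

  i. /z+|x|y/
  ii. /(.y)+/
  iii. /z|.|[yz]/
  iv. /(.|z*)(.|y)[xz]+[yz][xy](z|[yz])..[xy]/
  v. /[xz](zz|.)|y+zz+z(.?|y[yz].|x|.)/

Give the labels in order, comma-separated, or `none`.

i → no match
ii → no match — must end with 'y'
iii → no match
iv → match
v → no match

iv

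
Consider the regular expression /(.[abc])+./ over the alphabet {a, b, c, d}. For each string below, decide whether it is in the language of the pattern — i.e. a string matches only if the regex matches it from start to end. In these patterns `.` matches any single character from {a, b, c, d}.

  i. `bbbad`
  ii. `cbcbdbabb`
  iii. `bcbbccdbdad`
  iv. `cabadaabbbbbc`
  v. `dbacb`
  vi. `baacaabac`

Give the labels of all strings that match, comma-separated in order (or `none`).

i, ii, iii, iv, v, vi

i. `bbbad` → match
ii. `cbcbdbabb` → match
iii. `bcbbccdbdad` → match
iv → match
v. `dbacb` → match
vi. `baacaabac` → match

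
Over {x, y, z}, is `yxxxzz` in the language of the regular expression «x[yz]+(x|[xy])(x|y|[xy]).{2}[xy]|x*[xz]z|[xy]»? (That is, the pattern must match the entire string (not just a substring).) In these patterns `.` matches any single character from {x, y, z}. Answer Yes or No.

No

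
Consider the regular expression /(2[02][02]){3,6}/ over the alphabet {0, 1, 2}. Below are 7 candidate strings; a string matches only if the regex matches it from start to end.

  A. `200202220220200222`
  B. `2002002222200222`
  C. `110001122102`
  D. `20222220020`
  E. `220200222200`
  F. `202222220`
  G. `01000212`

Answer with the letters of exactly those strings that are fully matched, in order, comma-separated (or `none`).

A → match
B → no match
C → no match — must start with `2`
D → no match
E → match
F → match
G → no match — must start with `2`

A, E, F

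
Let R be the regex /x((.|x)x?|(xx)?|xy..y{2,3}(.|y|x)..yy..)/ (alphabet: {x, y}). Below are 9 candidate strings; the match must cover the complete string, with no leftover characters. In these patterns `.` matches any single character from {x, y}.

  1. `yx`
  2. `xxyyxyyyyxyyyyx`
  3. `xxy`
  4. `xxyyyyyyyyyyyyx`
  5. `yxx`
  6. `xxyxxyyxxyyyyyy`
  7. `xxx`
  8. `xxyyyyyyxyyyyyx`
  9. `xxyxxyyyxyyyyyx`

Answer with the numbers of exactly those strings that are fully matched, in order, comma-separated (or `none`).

1 → no match — must start with `x`
2 → match
3 → no match
4 → match
5 → no match — must start with `x`
6 → no match
7 → match
8 → match
9 → match

2, 4, 7, 8, 9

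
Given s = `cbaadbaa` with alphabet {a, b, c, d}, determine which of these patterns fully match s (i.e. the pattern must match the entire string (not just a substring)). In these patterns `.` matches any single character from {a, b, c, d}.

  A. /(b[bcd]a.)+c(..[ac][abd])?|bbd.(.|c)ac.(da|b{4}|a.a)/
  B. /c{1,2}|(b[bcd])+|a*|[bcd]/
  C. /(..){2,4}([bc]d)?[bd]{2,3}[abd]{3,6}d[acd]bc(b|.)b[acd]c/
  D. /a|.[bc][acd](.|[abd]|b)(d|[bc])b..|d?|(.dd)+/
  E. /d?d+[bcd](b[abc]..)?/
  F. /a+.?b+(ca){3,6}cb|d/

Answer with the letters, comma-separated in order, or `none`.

A → no match
B → no match
C → no match — must end with `c`
D → match
E → no match
F → no match

D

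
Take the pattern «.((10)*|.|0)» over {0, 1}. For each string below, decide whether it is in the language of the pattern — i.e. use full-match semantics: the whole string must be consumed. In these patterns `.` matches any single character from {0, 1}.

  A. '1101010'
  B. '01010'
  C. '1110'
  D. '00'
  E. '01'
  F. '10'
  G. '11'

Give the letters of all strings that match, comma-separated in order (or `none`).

A. '1101010' → match
B. '01010' → match
C. '1110' → no match
D. '00' → match
E. '01' → match
F. '10' → match
G. '11' → match

A, B, D, E, F, G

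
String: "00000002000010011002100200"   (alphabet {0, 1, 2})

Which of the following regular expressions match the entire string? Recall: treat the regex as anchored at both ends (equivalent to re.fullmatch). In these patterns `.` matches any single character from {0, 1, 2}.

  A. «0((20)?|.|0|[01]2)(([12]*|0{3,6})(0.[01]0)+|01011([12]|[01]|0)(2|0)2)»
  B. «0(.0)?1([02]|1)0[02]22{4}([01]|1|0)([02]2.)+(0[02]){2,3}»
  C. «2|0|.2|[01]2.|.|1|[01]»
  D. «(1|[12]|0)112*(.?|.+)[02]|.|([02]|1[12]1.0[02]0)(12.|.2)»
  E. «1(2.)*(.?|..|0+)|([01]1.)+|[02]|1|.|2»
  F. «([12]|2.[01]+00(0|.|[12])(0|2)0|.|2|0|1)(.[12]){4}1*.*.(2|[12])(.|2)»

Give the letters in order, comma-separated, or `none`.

A

A → match
B → no match
C → no match
D → no match
E → no match
F → no match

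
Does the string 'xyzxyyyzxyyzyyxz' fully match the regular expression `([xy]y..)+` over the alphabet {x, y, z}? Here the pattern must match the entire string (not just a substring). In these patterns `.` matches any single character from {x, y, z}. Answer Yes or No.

Yes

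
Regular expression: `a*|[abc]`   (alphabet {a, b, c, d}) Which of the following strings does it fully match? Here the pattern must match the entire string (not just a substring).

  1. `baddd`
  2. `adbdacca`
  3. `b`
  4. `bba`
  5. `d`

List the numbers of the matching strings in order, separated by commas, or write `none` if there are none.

1 → no match
2 → no match
3 → match
4 → no match
5 → no match

3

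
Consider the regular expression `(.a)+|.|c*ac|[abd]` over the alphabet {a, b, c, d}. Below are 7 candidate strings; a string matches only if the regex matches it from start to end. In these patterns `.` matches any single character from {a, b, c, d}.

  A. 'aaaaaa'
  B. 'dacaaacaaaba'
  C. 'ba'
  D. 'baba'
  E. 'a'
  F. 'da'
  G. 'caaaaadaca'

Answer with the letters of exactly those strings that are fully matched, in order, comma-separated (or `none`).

A → match
B → match
C → match
D → match
E → match
F → match
G → match

A, B, C, D, E, F, G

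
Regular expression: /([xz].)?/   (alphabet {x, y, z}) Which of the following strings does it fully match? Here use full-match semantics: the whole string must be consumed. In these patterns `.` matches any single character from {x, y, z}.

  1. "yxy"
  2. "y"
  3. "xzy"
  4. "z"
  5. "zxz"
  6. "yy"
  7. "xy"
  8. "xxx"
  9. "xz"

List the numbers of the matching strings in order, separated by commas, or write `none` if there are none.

1 → no match
2 → no match
3 → no match
4 → no match
5 → no match
6 → no match
7 → match
8 → no match
9 → match

7, 9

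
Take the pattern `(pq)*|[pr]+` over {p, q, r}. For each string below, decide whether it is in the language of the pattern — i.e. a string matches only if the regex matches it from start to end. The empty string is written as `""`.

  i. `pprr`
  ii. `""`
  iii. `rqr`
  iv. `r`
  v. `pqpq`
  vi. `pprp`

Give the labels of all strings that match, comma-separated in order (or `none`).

i → match
ii → match
iii → no match
iv → match
v → match
vi → match

i, ii, iv, v, vi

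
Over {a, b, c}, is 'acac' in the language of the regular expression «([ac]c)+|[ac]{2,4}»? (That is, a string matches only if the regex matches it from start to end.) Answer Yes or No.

Yes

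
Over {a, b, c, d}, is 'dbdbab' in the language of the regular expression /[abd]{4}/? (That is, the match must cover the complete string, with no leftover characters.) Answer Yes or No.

No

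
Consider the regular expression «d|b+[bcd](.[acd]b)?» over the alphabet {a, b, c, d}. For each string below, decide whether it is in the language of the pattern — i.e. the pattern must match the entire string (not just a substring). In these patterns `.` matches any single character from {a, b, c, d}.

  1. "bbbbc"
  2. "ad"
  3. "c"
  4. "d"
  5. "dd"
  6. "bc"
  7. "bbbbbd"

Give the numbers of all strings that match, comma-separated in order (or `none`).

1 → match
2 → no match
3 → no match
4 → match
5 → no match
6 → match
7 → match

1, 4, 6, 7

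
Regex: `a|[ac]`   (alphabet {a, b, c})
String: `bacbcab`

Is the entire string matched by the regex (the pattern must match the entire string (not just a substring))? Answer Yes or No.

No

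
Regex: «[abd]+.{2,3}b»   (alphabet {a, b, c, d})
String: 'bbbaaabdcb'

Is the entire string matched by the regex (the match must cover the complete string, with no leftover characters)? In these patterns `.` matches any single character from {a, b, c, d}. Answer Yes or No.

Yes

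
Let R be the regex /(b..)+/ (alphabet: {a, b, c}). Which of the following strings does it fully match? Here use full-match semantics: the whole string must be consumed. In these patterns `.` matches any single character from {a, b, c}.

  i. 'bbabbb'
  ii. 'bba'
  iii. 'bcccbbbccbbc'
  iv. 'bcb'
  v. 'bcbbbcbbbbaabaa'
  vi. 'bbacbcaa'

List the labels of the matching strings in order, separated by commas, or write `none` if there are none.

i, ii, iv, v

i → match
ii → match
iii → no match
iv → match
v → match
vi → no match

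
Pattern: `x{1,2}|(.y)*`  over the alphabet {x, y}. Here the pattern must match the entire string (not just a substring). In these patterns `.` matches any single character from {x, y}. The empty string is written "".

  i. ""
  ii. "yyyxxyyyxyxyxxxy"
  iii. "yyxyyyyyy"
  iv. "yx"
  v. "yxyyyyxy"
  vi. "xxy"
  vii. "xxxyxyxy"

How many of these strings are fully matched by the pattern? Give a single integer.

1

i → match
ii → no match
iii → no match
iv → no match
v → no match
vi → no match
vii → no match
Total matched: 1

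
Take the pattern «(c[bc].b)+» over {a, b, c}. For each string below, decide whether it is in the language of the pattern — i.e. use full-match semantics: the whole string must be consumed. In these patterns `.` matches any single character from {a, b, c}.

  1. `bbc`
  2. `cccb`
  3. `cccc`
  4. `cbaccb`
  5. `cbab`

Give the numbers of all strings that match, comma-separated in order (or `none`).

1 → no match — must start with `c`
2 → match
3 → no match — must end with `b`
4 → no match
5 → match

2, 5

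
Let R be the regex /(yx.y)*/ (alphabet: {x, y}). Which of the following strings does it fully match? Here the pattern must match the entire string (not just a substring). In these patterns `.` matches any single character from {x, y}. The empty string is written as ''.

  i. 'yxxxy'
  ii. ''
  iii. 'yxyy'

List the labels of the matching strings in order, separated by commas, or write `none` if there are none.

i → no match
ii → match
iii → match

ii, iii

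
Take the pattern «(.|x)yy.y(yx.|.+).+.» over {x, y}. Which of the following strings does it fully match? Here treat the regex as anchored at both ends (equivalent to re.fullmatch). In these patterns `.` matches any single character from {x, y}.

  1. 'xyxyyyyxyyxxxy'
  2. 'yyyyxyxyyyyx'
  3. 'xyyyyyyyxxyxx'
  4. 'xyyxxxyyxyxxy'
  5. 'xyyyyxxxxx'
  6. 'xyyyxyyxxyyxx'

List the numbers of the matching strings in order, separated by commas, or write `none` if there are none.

3, 5

1 → no match
2. 'yyyyxyxyyyyx' → no match
3 → match
4 → no match
5. 'xyyyyxxxxx' → match
6 → no match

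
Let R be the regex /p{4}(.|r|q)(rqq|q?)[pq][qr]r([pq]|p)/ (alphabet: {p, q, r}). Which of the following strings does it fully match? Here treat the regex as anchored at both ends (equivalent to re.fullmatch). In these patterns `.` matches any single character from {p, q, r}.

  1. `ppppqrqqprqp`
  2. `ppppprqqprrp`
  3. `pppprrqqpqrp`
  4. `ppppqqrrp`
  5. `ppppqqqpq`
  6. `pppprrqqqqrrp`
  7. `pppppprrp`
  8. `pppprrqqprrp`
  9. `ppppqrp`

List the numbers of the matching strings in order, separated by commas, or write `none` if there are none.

1 → no match
2 → match
3 → match
4 → match
5 → no match
6 → no match
7 → match
8 → match
9 → no match

2, 3, 4, 7, 8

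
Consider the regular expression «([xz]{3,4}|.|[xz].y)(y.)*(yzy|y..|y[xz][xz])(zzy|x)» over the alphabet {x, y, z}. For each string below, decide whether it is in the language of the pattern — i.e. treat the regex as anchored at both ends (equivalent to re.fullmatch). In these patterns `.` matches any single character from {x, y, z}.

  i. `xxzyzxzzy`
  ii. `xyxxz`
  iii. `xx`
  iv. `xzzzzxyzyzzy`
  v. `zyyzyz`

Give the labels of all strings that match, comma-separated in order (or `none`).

i → match
ii → no match
iii → no match
iv → no match
v → no match

i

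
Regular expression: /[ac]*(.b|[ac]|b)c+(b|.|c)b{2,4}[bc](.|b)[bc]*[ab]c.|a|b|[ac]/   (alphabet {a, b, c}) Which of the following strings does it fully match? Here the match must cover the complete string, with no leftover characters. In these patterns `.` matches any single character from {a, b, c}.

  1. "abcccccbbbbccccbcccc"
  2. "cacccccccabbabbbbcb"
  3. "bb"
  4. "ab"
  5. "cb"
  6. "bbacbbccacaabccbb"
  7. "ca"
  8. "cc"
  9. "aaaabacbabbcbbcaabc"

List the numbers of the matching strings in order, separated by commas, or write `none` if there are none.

none

1 → no match
2 → no match
3 → no match
4 → no match
5 → no match
6 → no match
7 → no match
8 → no match
9 → no match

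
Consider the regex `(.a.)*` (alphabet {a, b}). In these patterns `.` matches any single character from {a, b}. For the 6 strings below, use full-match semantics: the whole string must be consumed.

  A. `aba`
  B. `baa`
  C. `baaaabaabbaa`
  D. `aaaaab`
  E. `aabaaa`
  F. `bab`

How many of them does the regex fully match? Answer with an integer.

5

A → no match
B → match
C → match
D → match
E → match
F → match
Total matched: 5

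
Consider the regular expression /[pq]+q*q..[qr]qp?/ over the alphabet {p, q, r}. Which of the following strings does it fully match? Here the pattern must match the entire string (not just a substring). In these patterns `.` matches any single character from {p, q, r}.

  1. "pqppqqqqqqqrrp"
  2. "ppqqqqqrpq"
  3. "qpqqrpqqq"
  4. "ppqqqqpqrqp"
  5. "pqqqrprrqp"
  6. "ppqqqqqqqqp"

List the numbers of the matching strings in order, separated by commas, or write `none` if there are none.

1 → no match
2 → no match
3 → no match
4 → match
5 → no match
6 → match

4, 6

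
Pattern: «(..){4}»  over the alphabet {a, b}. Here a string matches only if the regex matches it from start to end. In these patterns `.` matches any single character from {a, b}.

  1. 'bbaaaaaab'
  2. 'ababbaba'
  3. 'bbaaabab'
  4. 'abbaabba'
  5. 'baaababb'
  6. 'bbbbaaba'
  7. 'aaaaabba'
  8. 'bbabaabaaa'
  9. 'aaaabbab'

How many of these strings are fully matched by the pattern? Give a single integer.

7

1 → no match
2 → match
3 → match
4 → match
5 → match
6 → match
7 → match
8 → no match
9 → match
Total matched: 7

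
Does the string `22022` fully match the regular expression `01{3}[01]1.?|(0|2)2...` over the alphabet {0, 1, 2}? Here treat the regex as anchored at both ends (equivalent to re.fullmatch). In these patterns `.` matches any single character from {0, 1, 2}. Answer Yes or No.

Yes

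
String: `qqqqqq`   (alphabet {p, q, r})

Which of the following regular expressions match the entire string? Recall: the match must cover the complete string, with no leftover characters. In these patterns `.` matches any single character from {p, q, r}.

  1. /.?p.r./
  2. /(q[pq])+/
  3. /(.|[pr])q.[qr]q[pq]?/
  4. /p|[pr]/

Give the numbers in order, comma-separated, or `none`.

2, 3

1 → no match
2 → match
3 → match
4 → no match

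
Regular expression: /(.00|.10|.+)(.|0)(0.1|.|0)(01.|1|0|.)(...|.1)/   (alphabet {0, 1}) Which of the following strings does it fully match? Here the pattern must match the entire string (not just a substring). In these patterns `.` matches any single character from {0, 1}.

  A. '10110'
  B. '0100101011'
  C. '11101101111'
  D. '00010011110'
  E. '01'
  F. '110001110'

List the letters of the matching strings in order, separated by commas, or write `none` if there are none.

A → no match
B → match
C → match
D → match
E → no match
F → match

B, C, D, F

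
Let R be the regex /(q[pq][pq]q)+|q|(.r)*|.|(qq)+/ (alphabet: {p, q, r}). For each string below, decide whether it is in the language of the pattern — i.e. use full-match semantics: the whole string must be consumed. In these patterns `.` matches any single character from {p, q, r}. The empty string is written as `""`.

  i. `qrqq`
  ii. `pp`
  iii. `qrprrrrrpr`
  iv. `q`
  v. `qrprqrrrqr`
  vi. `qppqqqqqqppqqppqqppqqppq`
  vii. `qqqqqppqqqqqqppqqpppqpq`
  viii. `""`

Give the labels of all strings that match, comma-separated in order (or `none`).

i → no match
ii → no match
iii → match
iv → match
v → match
vi → match
vii → no match
viii → match

iii, iv, v, vi, viii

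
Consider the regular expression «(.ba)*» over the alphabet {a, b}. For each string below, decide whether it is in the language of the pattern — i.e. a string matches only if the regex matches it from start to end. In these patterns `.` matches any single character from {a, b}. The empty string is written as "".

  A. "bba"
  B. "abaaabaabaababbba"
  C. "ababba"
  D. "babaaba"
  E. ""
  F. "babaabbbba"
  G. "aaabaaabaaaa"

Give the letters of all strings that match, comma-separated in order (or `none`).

A, C, E

A. "bba" → match
B → no match
C. "ababba" → match
D. "babaaba" → no match
E. "" → match
F. "babaabbbba" → no match
G. "aaabaaabaaaa" → no match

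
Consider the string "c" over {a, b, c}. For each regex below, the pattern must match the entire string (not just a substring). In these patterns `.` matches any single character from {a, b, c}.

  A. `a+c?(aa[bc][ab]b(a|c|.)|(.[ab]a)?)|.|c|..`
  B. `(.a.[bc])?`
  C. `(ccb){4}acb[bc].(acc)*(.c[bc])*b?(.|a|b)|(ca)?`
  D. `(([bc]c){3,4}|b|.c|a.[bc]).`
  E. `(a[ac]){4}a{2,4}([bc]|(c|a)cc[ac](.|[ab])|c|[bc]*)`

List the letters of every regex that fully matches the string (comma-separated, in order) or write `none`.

A → match
B → no match
C → no match
D → no match
E → no match — must start with "a"

A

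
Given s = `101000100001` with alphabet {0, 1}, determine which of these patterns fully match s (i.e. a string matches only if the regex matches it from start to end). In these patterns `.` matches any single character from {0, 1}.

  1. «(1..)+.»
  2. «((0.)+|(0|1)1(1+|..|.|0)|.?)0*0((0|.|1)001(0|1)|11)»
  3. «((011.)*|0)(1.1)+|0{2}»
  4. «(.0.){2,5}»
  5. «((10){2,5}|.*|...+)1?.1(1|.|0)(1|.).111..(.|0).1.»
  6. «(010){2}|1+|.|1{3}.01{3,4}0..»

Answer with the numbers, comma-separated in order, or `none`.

1 → no match
2 → no match
3 → no match
4 → match
5 → no match
6 → no match

4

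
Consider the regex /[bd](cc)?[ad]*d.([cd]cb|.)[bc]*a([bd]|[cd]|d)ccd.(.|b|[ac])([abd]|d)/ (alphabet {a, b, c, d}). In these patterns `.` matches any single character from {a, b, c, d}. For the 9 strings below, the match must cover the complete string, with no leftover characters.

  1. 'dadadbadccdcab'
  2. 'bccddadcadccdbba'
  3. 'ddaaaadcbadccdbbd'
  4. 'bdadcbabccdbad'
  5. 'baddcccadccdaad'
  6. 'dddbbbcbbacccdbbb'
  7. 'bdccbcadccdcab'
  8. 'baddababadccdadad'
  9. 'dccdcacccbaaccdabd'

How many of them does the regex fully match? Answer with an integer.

1 → match
2 → match
3 → match
4 → match
5 → match
6 → match
7 → match
8 → no match
9 → no match
Total matched: 7

7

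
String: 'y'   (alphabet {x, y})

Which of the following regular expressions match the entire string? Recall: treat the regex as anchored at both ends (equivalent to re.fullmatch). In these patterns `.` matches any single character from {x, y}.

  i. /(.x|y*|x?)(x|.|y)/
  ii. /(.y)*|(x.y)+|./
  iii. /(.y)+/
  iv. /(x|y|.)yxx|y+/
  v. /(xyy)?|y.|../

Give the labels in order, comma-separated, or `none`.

i, ii, iv

i → match
ii → match
iii → no match
iv → match
v → no match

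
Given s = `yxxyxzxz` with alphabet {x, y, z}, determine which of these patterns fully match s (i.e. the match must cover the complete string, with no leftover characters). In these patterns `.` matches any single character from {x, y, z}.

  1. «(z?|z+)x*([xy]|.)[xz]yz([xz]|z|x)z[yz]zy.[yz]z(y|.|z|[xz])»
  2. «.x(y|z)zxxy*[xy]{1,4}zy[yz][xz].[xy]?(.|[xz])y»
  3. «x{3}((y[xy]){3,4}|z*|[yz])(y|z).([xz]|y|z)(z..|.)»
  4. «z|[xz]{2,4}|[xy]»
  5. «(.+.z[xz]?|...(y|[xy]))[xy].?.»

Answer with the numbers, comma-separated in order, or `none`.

1 → no match
2 → no match — must end with `y`
3 → no match — must start with `x`
4 → no match
5 → match

5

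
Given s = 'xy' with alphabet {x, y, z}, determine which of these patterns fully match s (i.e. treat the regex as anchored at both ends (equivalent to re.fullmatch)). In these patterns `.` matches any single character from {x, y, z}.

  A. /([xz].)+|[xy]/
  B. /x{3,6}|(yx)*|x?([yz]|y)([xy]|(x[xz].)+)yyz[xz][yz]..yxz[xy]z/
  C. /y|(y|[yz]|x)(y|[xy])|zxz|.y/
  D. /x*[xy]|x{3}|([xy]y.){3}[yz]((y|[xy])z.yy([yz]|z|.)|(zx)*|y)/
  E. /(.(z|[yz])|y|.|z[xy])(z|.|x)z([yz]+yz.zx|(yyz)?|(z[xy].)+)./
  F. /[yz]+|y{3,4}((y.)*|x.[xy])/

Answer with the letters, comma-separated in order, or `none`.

A, C, D

A → match
B → no match
C → match
D → match
E → no match
F → no match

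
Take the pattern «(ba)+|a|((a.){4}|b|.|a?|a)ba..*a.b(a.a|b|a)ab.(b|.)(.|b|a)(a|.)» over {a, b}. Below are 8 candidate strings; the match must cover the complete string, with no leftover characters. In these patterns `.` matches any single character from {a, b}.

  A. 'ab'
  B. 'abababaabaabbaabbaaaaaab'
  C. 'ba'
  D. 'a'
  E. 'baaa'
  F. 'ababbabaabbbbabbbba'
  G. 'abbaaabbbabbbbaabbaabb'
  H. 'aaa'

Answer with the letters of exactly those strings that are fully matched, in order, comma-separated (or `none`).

C, D

A → no match
B → no match
C → match
D → match
E → no match
F → no match
G → no match
H → no match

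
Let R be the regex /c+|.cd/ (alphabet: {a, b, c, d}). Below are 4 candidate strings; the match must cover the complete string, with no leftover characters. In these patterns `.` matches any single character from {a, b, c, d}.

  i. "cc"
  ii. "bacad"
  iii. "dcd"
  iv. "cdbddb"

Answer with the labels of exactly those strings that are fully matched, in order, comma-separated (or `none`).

i, iii

i → match
ii → no match
iii → match
iv → no match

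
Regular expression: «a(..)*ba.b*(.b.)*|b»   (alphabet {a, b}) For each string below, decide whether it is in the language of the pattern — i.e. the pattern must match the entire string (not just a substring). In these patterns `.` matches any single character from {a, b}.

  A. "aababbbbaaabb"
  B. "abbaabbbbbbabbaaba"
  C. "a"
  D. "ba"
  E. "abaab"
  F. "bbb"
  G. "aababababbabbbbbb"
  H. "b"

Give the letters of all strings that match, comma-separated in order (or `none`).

A, E, G, H

A → match
B → no match
C. "a" → no match
D. "ba" → no match
E. "abaab" → match
F. "bbb" → no match
G → match
H. "b" → match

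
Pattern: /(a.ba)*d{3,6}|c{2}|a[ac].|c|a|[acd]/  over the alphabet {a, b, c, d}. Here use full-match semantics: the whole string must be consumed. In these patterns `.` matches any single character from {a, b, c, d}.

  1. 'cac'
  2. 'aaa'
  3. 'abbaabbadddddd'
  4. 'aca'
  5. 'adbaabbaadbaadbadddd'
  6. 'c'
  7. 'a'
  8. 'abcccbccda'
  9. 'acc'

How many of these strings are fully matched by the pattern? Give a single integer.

7

1 → no match
2 → match
3 → match
4 → match
5 → match
6 → match
7 → match
8 → no match
9 → match
Total matched: 7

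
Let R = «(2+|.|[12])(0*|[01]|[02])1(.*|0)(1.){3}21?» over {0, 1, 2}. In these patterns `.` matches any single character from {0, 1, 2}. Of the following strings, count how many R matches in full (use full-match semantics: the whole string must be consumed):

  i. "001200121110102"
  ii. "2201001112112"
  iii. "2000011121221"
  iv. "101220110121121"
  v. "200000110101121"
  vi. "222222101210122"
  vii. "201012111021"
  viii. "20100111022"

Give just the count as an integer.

6

i → match
ii → match
iii → no match
iv → match
v → match
vi → match
vii. "201012111021" → match
viii. "20100111022" → no match
Total matched: 6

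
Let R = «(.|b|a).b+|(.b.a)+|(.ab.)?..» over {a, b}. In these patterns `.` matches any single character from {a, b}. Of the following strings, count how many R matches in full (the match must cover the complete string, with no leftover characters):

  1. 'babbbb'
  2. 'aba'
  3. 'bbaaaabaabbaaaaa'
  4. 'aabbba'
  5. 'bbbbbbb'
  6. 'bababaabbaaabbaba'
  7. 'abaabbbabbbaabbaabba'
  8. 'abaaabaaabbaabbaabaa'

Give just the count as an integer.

5

1. 'babbbb' → match
2. 'aba' → no match
3 → no match
4. 'aabbba' → match
5. 'bbbbbbb' → match
6 → no match
7 → match
8 → match
Total matched: 5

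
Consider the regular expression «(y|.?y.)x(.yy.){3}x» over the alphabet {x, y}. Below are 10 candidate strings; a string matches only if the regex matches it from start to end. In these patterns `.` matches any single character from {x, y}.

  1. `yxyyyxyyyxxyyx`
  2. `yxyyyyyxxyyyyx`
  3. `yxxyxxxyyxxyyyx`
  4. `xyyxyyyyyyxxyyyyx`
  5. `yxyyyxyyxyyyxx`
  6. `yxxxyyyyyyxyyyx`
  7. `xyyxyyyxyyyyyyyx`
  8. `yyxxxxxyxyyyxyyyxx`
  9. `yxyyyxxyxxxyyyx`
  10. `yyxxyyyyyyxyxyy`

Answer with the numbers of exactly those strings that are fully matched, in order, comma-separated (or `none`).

1 → no match
2 → no match
3 → no match
4 → no match
5 → no match
6 → no match
7 → no match
8 → no match
9 → no match
10 → no match — must end with `x`

none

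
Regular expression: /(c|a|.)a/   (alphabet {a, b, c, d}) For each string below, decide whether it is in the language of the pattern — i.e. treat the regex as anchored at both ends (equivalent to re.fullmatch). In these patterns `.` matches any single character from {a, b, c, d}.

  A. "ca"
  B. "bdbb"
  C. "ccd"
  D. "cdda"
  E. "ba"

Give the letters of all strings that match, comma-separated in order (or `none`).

A → match
B → no match — must end with "a"
C → no match — must end with "a"
D → no match
E → match

A, E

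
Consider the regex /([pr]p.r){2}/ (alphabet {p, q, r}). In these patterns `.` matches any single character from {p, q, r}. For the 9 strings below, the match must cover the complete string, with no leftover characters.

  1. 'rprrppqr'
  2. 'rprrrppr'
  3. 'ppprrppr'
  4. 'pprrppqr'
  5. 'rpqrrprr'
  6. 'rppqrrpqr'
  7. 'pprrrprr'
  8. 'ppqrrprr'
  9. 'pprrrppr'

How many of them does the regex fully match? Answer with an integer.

8

1 → match
2 → match
3 → match
4 → match
5 → match
6 → no match
7 → match
8 → match
9 → match
Total matched: 8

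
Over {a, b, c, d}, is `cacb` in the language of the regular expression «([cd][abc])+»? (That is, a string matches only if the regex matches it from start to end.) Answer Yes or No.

Yes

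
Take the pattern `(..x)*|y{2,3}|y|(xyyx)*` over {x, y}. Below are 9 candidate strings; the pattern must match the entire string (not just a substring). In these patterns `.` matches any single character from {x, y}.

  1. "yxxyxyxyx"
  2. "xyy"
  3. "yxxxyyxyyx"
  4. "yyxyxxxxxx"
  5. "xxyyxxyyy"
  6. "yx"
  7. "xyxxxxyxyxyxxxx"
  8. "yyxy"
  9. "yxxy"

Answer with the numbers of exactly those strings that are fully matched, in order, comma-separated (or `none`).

none

1. "yxxyxyxyx" → no match
2. "xyy" → no match
3. "yxxxyyxyyx" → no match
4. "yyxyxxxxxx" → no match
5. "xxyyxxyyy" → no match
6. "yx" → no match
7 → no match
8. "yyxy" → no match
9. "yxxy" → no match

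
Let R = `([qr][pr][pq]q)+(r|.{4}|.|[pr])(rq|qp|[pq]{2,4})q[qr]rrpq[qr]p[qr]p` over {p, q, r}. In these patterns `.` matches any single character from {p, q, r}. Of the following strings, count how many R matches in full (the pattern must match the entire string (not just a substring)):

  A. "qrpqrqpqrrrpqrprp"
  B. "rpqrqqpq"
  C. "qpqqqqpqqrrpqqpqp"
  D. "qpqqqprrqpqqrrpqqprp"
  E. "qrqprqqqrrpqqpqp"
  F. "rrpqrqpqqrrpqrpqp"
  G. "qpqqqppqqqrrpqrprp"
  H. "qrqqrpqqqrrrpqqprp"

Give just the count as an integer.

A → match
B → no match — must end with "p"
C → match
D → match
E → no match
F → match
G → match
H → match
Total matched: 6

6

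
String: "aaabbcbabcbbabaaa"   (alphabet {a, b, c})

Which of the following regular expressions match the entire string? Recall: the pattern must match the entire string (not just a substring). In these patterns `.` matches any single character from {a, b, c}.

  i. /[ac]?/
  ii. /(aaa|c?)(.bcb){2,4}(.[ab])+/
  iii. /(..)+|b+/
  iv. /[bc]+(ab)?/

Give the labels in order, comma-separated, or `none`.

i → no match
ii → match
iii → no match
iv → no match

ii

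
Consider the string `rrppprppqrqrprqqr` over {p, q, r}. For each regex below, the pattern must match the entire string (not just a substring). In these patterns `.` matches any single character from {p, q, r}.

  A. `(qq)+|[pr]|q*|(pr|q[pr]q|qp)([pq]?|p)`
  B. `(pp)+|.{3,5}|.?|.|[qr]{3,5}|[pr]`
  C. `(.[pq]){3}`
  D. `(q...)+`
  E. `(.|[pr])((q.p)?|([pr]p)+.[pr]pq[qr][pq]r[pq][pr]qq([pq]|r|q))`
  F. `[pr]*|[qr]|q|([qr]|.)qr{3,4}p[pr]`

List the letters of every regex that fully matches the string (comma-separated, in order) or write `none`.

E

A → no match
B → no match
C → no match
D → no match — must start with `q`
E → match
F → no match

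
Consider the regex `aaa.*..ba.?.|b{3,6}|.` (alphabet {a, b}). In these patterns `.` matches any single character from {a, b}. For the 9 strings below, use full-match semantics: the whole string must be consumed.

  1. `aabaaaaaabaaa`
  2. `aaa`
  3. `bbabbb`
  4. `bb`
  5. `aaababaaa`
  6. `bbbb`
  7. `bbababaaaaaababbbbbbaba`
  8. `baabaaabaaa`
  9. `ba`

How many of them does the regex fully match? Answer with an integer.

1 → no match
2. `aaa` → no match
3. `bbabbb` → no match
4. `bb` → no match
5. `aaababaaa` → match
6. `bbbb` → match
7 → no match
8. `baabaaabaaa` → no match
9. `ba` → no match
Total matched: 2

2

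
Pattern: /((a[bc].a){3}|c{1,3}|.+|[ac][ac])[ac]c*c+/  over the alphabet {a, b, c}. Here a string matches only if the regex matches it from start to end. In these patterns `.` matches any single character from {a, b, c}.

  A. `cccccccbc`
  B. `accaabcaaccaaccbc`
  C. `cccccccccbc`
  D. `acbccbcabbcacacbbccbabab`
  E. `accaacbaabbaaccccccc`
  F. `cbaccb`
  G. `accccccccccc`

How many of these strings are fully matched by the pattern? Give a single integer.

2

A → no match
B → no match
C → no match
D → no match — must end with `c`
E → match
F → no match — must end with `c`
G → match
Total matched: 2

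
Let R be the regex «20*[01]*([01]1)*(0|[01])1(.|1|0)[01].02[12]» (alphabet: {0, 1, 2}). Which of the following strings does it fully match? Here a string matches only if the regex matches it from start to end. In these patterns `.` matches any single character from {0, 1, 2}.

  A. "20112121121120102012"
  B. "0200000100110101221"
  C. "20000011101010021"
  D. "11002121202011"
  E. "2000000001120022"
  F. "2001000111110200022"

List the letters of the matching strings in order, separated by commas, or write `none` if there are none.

C

A → no match
B → no match — must start with "2"
C → match
D → no match — must start with "2"
E → no match
F → no match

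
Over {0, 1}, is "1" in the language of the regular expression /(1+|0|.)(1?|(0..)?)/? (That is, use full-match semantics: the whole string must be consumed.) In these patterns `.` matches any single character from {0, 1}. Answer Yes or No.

Yes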